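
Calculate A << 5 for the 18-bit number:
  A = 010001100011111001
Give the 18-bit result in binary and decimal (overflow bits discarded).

Shift left by 5: drop the top 5 bit(s), append 5 zero(s) on the right.
  010001100011111001  ->  discard [01000], keep [1100011111001], append 00000
= 110001111100100000

Answer: 110001111100100000 (204576)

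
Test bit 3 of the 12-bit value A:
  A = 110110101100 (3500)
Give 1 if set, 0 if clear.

Bit 3 is the 4th from the right.
  110110101100
          ^
That bit is 1.

Answer: 1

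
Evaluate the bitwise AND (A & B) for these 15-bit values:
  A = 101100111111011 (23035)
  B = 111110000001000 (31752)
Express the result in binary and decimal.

Apply & to each column (1 only where both bits are 1):
  101100111111011
& 111110000001000
-----------------
  101100000001000

Answer: 101100000001000 (22536)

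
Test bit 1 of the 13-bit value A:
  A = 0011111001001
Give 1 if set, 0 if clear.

Bit 1 is the 2nd from the right.
  0011111001001
             ^
That bit is 0.

Answer: 0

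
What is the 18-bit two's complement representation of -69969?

1. Binary of +69969:  010001000101010001
2. Invert bits:     101110111010101110
3. Add 1:           101110111010101111

Answer: 101110111010101111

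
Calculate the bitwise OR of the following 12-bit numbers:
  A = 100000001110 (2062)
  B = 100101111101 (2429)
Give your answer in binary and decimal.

Apply | to each column (1 where either bit is 1):
  100000001110
| 100101111101
--------------
  100101111111

Answer: 100101111111 (2431)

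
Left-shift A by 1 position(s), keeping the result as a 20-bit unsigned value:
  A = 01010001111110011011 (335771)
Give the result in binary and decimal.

Shift left by 1: drop the top 1 bit(s), append 1 zero(s) on the right.
  01010001111110011011  ->  discard [0], keep [1010001111110011011], append 0
= 10100011111100110110

Answer: 10100011111100110110 (671542)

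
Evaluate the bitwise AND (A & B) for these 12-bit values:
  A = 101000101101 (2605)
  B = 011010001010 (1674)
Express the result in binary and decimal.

Apply & to each column (1 only where both bits are 1):
  101000101101
& 011010001010
--------------
  001000001000

Answer: 001000001000 (520)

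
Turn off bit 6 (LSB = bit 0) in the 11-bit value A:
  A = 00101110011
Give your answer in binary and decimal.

Mask = ~(1 << 6) = 11110111111
Bit 6 of A is 1, so AND-ing with the mask clears it to 0.
  00101110011
& 11110111111
-------------
  00100110011

Answer: 00100110011 (307)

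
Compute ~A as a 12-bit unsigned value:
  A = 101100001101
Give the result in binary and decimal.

Flip each bit (0->1, 1->0):
  101100001101
  010011110010

Answer: 010011110010 (1266)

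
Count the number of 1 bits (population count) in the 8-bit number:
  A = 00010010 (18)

00010010
1-bits at positions (from bit 0 = LSB): 1, 4
Count = 2

Answer: 2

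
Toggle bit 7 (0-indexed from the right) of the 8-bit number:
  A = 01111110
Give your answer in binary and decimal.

Mask = 1 << 7 = 10000000
Bit 7 of A is 0; XOR with the mask flips it to 1.
  01111110
^ 10000000
----------
  11111110

Answer: 11111110 (254)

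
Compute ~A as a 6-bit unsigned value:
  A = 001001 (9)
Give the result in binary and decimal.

Flip each bit (0->1, 1->0):
  001001
  110110

Answer: 110110 (54)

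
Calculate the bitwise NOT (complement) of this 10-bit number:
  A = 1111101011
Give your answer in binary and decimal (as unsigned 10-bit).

Flip each bit (0->1, 1->0):
  1111101011
  0000010100

Answer: 0000010100 (20)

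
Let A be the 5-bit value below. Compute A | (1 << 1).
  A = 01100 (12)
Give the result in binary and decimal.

Mask = 1 << 1 = 00010
Bit 1 of A is 0, so OR-ing with the mask flips it to 1.
  01100
| 00010
-------
  01110

Answer: 01110 (14)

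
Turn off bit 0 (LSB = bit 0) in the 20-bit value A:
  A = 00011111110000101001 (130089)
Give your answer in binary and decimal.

Mask = ~(1 << 0) = 11111111111111111110
Bit 0 of A is 1, so AND-ing with the mask clears it to 0.
  00011111110000101001
& 11111111111111111110
----------------------
  00011111110000101000

Answer: 00011111110000101000 (130088)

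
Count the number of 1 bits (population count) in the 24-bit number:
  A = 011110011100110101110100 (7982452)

011110011100110101110100
1-bits at positions (from bit 0 = LSB): 2, 4, 5, 6, 8, 10, 11, 14, 15, 16, 19, 20, 21, 22
Count = 14

Answer: 14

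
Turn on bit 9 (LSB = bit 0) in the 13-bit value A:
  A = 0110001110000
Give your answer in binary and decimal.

Mask = 1 << 9 = 0001000000000
Bit 9 of A is 0, so OR-ing with the mask flips it to 1.
  0110001110000
| 0001000000000
---------------
  0111001110000

Answer: 0111001110000 (3696)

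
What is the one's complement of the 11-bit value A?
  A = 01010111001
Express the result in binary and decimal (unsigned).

Flip each bit (0->1, 1->0):
  01010111001
  10101000110

Answer: 10101000110 (1350)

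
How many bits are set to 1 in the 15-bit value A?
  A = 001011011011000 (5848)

001011011011000
1-bits at positions (from bit 0 = LSB): 3, 4, 6, 7, 9, 10, 12
Count = 7

Answer: 7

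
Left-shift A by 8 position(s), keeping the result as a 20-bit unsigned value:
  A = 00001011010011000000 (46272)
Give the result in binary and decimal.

Shift left by 8: drop the top 8 bit(s), append 8 zero(s) on the right.
  00001011010011000000  ->  discard [00001011], keep [010011000000], append 00000000
= 01001100000000000000

Answer: 01001100000000000000 (311296)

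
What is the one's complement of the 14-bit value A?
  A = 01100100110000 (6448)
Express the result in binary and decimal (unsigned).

Flip each bit (0->1, 1->0):
  01100100110000
  10011011001111

Answer: 10011011001111 (9935)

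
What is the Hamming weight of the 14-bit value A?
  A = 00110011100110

00110011100110
1-bits at positions (from bit 0 = LSB): 1, 2, 5, 6, 7, 10, 11
Count = 7

Answer: 7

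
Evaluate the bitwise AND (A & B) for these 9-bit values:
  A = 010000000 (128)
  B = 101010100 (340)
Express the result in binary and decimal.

Apply & to each column (1 only where both bits are 1):
  010000000
& 101010100
-----------
  000000000

Answer: 000000000 (0)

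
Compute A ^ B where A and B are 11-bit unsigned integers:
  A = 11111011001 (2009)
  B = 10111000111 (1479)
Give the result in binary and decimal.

Apply ^ to each column (1 where bits differ):
  11111011001
^ 10111000111
-------------
  01000011110

Answer: 01000011110 (542)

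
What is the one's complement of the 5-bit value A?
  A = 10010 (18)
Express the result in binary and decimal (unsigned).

Flip each bit (0->1, 1->0):
  10010
  01101

Answer: 01101 (13)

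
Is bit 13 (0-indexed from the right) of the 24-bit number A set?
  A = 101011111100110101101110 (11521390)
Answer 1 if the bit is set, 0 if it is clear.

Bit 13 is the 14th from the right.
  101011111100110101101110
            ^
That bit is 0.

Answer: 0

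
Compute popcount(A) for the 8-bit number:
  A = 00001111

00001111
1-bits at positions (from bit 0 = LSB): 0, 1, 2, 3
Count = 4

Answer: 4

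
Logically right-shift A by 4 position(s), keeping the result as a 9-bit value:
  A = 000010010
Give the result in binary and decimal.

Logical shift right by 4: drop the bottom 4 bit(s), prepend 4 zero(s) on the left.
  000010010  ->  keep [00001], discard [0010], prepend 0000
= 000000001

Answer: 000000001 (1)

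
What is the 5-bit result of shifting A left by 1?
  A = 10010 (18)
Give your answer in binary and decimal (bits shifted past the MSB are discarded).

Shift left by 1: drop the top 1 bit(s), append 1 zero(s) on the right.
  10010  ->  discard [1], keep [0010], append 0
= 00100

Answer: 00100 (4)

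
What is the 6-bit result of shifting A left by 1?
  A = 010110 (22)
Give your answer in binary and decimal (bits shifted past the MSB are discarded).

Shift left by 1: drop the top 1 bit(s), append 1 zero(s) on the right.
  010110  ->  discard [0], keep [10110], append 0
= 101100

Answer: 101100 (44)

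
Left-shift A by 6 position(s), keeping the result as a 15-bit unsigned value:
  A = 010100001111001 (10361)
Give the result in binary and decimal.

Shift left by 6: drop the top 6 bit(s), append 6 zero(s) on the right.
  010100001111001  ->  discard [010100], keep [001111001], append 000000
= 001111001000000

Answer: 001111001000000 (7744)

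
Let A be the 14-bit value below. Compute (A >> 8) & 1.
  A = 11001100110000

Bit 8 is the 9th from the right.
  11001100110000
       ^
That bit is 1.

Answer: 1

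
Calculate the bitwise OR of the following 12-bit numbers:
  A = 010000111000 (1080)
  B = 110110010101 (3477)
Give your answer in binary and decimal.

Apply | to each column (1 where either bit is 1):
  010000111000
| 110110010101
--------------
  110110111101

Answer: 110110111101 (3517)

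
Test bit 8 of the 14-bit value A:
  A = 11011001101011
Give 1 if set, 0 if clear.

Bit 8 is the 9th from the right.
  11011001101011
       ^
That bit is 0.

Answer: 0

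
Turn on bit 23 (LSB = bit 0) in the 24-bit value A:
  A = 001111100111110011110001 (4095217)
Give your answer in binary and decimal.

Mask = 1 << 23 = 100000000000000000000000
Bit 23 of A is 0, so OR-ing with the mask flips it to 1.
  001111100111110011110001
| 100000000000000000000000
--------------------------
  101111100111110011110001

Answer: 101111100111110011110001 (12483825)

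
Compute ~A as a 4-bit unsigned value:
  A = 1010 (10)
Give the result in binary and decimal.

Flip each bit (0->1, 1->0):
  1010
  0101

Answer: 0101 (5)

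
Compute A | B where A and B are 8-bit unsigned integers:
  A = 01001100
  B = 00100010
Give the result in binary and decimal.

Apply | to each column (1 where either bit is 1):
  01001100
| 00100010
----------
  01101110

Answer: 01101110 (110)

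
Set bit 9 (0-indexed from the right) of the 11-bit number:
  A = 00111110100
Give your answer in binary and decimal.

Mask = 1 << 9 = 01000000000
Bit 9 of A is 0, so OR-ing with the mask flips it to 1.
  00111110100
| 01000000000
-------------
  01111110100

Answer: 01111110100 (1012)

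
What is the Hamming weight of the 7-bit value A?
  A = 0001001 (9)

0001001
1-bits at positions (from bit 0 = LSB): 0, 3
Count = 2

Answer: 2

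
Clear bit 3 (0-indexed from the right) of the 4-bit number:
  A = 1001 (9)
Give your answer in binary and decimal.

Mask = ~(1 << 3) = 0111
Bit 3 of A is 1, so AND-ing with the mask clears it to 0.
  1001
& 0111
------
  0001

Answer: 0001 (1)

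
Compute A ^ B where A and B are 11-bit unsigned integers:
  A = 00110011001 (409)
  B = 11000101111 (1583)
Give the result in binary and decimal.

Apply ^ to each column (1 where bits differ):
  00110011001
^ 11000101111
-------------
  11110110110

Answer: 11110110110 (1974)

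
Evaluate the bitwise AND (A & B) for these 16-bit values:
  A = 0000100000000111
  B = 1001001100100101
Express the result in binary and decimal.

Apply & to each column (1 only where both bits are 1):
  0000100000000111
& 1001001100100101
------------------
  0000000000000101

Answer: 0000000000000101 (5)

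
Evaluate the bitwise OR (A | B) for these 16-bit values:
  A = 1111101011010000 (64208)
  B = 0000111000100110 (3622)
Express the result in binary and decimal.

Apply | to each column (1 where either bit is 1):
  1111101011010000
| 0000111000100110
------------------
  1111111011110110

Answer: 1111111011110110 (65270)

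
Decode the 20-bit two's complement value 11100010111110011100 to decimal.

MSB is 1, so the value is negative. Find the magnitude:
1. Invert bits:  00011101000001100011
2. Add 1:        00011101000001100100  = 118884
3. Apply sign:   -118884

Answer: -118884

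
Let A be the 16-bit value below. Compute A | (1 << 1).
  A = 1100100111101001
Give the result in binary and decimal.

Mask = 1 << 1 = 0000000000000010
Bit 1 of A is 0, so OR-ing with the mask flips it to 1.
  1100100111101001
| 0000000000000010
------------------
  1100100111101011

Answer: 1100100111101011 (51691)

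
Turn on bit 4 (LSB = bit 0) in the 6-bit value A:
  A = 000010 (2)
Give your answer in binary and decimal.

Mask = 1 << 4 = 010000
Bit 4 of A is 0, so OR-ing with the mask flips it to 1.
  000010
| 010000
--------
  010010

Answer: 010010 (18)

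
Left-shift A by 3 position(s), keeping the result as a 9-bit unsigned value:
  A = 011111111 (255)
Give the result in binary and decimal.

Shift left by 3: drop the top 3 bit(s), append 3 zero(s) on the right.
  011111111  ->  discard [011], keep [111111], append 000
= 111111000

Answer: 111111000 (504)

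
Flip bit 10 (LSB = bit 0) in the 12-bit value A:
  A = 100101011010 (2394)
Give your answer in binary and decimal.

Mask = 1 << 10 = 010000000000
Bit 10 of A is 0; XOR with the mask flips it to 1.
  100101011010
^ 010000000000
--------------
  110101011010

Answer: 110101011010 (3418)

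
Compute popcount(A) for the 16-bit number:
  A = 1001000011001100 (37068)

1001000011001100
1-bits at positions (from bit 0 = LSB): 2, 3, 6, 7, 12, 15
Count = 6

Answer: 6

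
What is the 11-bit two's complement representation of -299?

1. Binary of +299:  00100101011
2. Invert bits:     11011010100
3. Add 1:           11011010101

Answer: 11011010101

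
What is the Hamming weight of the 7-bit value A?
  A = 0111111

0111111
1-bits at positions (from bit 0 = LSB): 0, 1, 2, 3, 4, 5
Count = 6

Answer: 6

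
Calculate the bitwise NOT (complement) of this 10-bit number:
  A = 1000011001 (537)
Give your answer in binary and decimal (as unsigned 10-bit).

Flip each bit (0->1, 1->0):
  1000011001
  0111100110

Answer: 0111100110 (486)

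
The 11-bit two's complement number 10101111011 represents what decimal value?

MSB is 1, so the value is negative. Find the magnitude:
1. Invert bits:  01010000100
2. Add 1:        01010000101  = 645
3. Apply sign:   -645

Answer: -645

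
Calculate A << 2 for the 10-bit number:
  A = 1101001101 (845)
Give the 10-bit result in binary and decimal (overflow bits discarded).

Shift left by 2: drop the top 2 bit(s), append 2 zero(s) on the right.
  1101001101  ->  discard [11], keep [01001101], append 00
= 0100110100

Answer: 0100110100 (308)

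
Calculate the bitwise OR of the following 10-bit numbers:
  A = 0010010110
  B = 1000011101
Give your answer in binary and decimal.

Apply | to each column (1 where either bit is 1):
  0010010110
| 1000011101
------------
  1010011111

Answer: 1010011111 (671)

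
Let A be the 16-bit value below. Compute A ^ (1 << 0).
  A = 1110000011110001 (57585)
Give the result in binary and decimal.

Mask = 1 << 0 = 0000000000000001
Bit 0 of A is 1; XOR with the mask flips it to 0.
  1110000011110001
^ 0000000000000001
------------------
  1110000011110000

Answer: 1110000011110000 (57584)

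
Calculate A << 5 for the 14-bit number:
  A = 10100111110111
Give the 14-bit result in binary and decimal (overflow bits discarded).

Shift left by 5: drop the top 5 bit(s), append 5 zero(s) on the right.
  10100111110111  ->  discard [10100], keep [111110111], append 00000
= 11111011100000

Answer: 11111011100000 (16096)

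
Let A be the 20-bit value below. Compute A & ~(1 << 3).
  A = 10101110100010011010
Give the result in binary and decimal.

Mask = ~(1 << 3) = 11111111111111110111
Bit 3 of A is 1, so AND-ing with the mask clears it to 0.
  10101110100010011010
& 11111111111111110111
----------------------
  10101110100010010010

Answer: 10101110100010010010 (714898)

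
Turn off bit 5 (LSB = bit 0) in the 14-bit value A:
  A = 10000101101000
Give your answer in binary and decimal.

Mask = ~(1 << 5) = 11111111011111
Bit 5 of A is 1, so AND-ing with the mask clears it to 0.
  10000101101000
& 11111111011111
----------------
  10000101001000

Answer: 10000101001000 (8520)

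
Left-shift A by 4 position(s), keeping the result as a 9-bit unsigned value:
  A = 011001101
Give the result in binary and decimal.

Shift left by 4: drop the top 4 bit(s), append 4 zero(s) on the right.
  011001101  ->  discard [0110], keep [01101], append 0000
= 011010000

Answer: 011010000 (208)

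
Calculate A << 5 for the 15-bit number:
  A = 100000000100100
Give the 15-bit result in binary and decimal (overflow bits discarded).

Shift left by 5: drop the top 5 bit(s), append 5 zero(s) on the right.
  100000000100100  ->  discard [10000], keep [0000100100], append 00000
= 000010010000000

Answer: 000010010000000 (1152)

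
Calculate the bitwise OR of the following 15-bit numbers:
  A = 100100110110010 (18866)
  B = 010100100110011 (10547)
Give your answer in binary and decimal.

Apply | to each column (1 where either bit is 1):
  100100110110010
| 010100100110011
-----------------
  110100110110011

Answer: 110100110110011 (27059)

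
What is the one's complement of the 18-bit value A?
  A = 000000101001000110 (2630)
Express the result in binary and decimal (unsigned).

Flip each bit (0->1, 1->0):
  000000101001000110
  111111010110111001

Answer: 111111010110111001 (259513)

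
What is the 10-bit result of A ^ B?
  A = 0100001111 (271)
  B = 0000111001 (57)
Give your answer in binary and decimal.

Apply ^ to each column (1 where bits differ):
  0100001111
^ 0000111001
------------
  0100110110

Answer: 0100110110 (310)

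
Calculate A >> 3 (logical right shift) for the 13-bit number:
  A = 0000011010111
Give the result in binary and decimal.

Logical shift right by 3: drop the bottom 3 bit(s), prepend 3 zero(s) on the left.
  0000011010111  ->  keep [0000011010], discard [111], prepend 000
= 0000000011010

Answer: 0000000011010 (26)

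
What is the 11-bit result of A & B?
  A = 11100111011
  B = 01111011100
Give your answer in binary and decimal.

Apply & to each column (1 only where both bits are 1):
  11100111011
& 01111011100
-------------
  01100011000

Answer: 01100011000 (792)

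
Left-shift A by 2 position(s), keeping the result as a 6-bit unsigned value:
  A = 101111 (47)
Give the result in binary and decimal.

Shift left by 2: drop the top 2 bit(s), append 2 zero(s) on the right.
  101111  ->  discard [10], keep [1111], append 00
= 111100

Answer: 111100 (60)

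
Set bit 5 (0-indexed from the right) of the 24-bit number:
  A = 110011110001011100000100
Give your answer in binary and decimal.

Mask = 1 << 5 = 000000000000000000100000
Bit 5 of A is 0, so OR-ing with the mask flips it to 1.
  110011110001011100000100
| 000000000000000000100000
--------------------------
  110011110001011100100100

Answer: 110011110001011100100100 (13571876)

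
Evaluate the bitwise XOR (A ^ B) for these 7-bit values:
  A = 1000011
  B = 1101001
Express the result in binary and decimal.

Apply ^ to each column (1 where bits differ):
  1000011
^ 1101001
---------
  0101010

Answer: 0101010 (42)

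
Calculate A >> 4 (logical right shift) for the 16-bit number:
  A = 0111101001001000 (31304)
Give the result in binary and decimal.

Logical shift right by 4: drop the bottom 4 bit(s), prepend 4 zero(s) on the left.
  0111101001001000  ->  keep [011110100100], discard [1000], prepend 0000
= 0000011110100100

Answer: 0000011110100100 (1956)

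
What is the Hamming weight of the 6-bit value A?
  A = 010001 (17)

010001
1-bits at positions (from bit 0 = LSB): 0, 4
Count = 2

Answer: 2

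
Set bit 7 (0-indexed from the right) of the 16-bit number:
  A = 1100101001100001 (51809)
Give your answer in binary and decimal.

Mask = 1 << 7 = 0000000010000000
Bit 7 of A is 0, so OR-ing with the mask flips it to 1.
  1100101001100001
| 0000000010000000
------------------
  1100101011100001

Answer: 1100101011100001 (51937)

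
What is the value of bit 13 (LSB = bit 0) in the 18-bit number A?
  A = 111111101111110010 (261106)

Bit 13 is the 14th from the right.
  111111101111110010
      ^
That bit is 1.

Answer: 1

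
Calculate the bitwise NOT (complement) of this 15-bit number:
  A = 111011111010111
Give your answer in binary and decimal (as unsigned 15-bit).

Flip each bit (0->1, 1->0):
  111011111010111
  000100000101000

Answer: 000100000101000 (2088)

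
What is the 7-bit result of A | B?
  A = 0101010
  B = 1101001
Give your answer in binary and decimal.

Apply | to each column (1 where either bit is 1):
  0101010
| 1101001
---------
  1101011

Answer: 1101011 (107)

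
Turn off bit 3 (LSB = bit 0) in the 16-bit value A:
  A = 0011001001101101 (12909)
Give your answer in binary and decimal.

Mask = ~(1 << 3) = 1111111111110111
Bit 3 of A is 1, so AND-ing with the mask clears it to 0.
  0011001001101101
& 1111111111110111
------------------
  0011001001100101

Answer: 0011001001100101 (12901)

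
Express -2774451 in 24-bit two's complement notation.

1. Binary of +2774451:  001010100101010110110011
2. Invert bits:     110101011010101001001100
3. Add 1:           110101011010101001001101

Answer: 110101011010101001001101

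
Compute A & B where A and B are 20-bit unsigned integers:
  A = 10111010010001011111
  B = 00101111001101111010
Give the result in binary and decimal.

Apply & to each column (1 only where both bits are 1):
  10111010010001011111
& 00101111001101111010
----------------------
  00101010000001011010

Answer: 00101010000001011010 (172122)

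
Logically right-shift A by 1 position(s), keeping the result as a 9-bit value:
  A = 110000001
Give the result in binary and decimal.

Logical shift right by 1: drop the bottom 1 bit(s), prepend 1 zero(s) on the left.
  110000001  ->  keep [11000000], discard [1], prepend 0
= 011000000

Answer: 011000000 (192)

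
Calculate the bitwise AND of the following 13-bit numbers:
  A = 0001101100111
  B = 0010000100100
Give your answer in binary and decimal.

Apply & to each column (1 only where both bits are 1):
  0001101100111
& 0010000100100
---------------
  0000000100100

Answer: 0000000100100 (36)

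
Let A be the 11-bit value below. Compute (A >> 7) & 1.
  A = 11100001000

Bit 7 is the 8th from the right.
  11100001000
     ^
That bit is 0.

Answer: 0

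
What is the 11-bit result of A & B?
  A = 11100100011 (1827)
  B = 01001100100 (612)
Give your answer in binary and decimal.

Apply & to each column (1 only where both bits are 1):
  11100100011
& 01001100100
-------------
  01000100000

Answer: 01000100000 (544)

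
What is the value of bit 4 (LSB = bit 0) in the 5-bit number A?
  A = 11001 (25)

Bit 4 is the 5th from the right.
  11001
  ^
That bit is 1.

Answer: 1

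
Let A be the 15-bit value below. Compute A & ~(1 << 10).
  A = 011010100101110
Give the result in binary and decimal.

Mask = ~(1 << 10) = 111101111111111
Bit 10 of A is 1, so AND-ing with the mask clears it to 0.
  011010100101110
& 111101111111111
-----------------
  011000100101110

Answer: 011000100101110 (12590)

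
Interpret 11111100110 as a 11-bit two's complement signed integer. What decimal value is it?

MSB is 1, so the value is negative. Find the magnitude:
1. Invert bits:  00000011001
2. Add 1:        00000011010  = 26
3. Apply sign:   -26

Answer: -26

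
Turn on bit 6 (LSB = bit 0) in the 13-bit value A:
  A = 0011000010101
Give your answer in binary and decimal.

Mask = 1 << 6 = 0000001000000
Bit 6 of A is 0, so OR-ing with the mask flips it to 1.
  0011000010101
| 0000001000000
---------------
  0011001010101

Answer: 0011001010101 (1621)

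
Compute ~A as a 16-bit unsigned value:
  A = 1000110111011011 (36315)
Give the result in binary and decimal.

Flip each bit (0->1, 1->0):
  1000110111011011
  0111001000100100

Answer: 0111001000100100 (29220)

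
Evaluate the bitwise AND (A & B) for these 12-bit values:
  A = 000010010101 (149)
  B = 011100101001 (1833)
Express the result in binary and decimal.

Apply & to each column (1 only where both bits are 1):
  000010010101
& 011100101001
--------------
  000000000001

Answer: 000000000001 (1)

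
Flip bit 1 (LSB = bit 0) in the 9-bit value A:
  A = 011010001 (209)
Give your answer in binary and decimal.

Mask = 1 << 1 = 000000010
Bit 1 of A is 0; XOR with the mask flips it to 1.
  011010001
^ 000000010
-----------
  011010011

Answer: 011010011 (211)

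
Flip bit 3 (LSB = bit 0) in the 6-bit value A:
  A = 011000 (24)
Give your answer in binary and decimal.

Mask = 1 << 3 = 001000
Bit 3 of A is 1; XOR with the mask flips it to 0.
  011000
^ 001000
--------
  010000

Answer: 010000 (16)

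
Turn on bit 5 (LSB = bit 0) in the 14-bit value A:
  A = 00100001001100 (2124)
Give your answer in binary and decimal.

Mask = 1 << 5 = 00000000100000
Bit 5 of A is 0, so OR-ing with the mask flips it to 1.
  00100001001100
| 00000000100000
----------------
  00100001101100

Answer: 00100001101100 (2156)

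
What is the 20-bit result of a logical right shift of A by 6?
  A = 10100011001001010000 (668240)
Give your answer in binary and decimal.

Logical shift right by 6: drop the bottom 6 bit(s), prepend 6 zero(s) on the left.
  10100011001001010000  ->  keep [10100011001001], discard [010000], prepend 000000
= 00000010100011001001

Answer: 00000010100011001001 (10441)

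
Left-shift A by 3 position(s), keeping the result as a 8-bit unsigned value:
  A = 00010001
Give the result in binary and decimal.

Shift left by 3: drop the top 3 bit(s), append 3 zero(s) on the right.
  00010001  ->  discard [000], keep [10001], append 000
= 10001000

Answer: 10001000 (136)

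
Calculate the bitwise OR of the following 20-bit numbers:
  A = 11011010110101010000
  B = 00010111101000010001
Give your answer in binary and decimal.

Apply | to each column (1 where either bit is 1):
  11011010110101010000
| 00010111101000010001
----------------------
  11011111111101010001

Answer: 11011111111101010001 (917329)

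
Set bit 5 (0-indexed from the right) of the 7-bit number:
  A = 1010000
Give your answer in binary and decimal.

Mask = 1 << 5 = 0100000
Bit 5 of A is 0, so OR-ing with the mask flips it to 1.
  1010000
| 0100000
---------
  1110000

Answer: 1110000 (112)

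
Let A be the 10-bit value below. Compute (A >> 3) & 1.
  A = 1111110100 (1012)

Bit 3 is the 4th from the right.
  1111110100
        ^
That bit is 0.

Answer: 0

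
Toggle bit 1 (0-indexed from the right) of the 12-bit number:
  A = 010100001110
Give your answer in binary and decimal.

Mask = 1 << 1 = 000000000010
Bit 1 of A is 1; XOR with the mask flips it to 0.
  010100001110
^ 000000000010
--------------
  010100001100

Answer: 010100001100 (1292)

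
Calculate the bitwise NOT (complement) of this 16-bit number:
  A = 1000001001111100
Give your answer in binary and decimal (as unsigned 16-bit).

Flip each bit (0->1, 1->0):
  1000001001111100
  0111110110000011

Answer: 0111110110000011 (32131)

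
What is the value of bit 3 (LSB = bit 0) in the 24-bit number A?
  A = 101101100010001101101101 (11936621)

Bit 3 is the 4th from the right.
  101101100010001101101101
                      ^
That bit is 1.

Answer: 1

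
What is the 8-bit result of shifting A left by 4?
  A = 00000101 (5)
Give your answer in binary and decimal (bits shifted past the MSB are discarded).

Shift left by 4: drop the top 4 bit(s), append 4 zero(s) on the right.
  00000101  ->  discard [0000], keep [0101], append 0000
= 01010000

Answer: 01010000 (80)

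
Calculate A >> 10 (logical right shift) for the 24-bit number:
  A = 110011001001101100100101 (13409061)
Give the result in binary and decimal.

Logical shift right by 10: drop the bottom 10 bit(s), prepend 10 zero(s) on the left.
  110011001001101100100101  ->  keep [11001100100110], discard [1100100101], prepend 0000000000
= 000000000011001100100110

Answer: 000000000011001100100110 (13094)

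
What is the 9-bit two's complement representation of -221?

1. Binary of +221:  011011101
2. Invert bits:     100100010
3. Add 1:           100100011

Answer: 100100011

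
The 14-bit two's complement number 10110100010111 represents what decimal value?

MSB is 1, so the value is negative. Find the magnitude:
1. Invert bits:  01001011101000
2. Add 1:        01001011101001  = 4841
3. Apply sign:   -4841

Answer: -4841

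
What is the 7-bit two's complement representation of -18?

1. Binary of +18:  0010010
2. Invert bits:     1101101
3. Add 1:           1101110

Answer: 1101110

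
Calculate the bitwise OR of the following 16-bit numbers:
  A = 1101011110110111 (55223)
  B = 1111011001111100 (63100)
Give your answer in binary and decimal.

Apply | to each column (1 where either bit is 1):
  1101011110110111
| 1111011001111100
------------------
  1111011111111111

Answer: 1111011111111111 (63487)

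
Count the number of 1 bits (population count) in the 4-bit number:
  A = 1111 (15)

1111
1-bits at positions (from bit 0 = LSB): 0, 1, 2, 3
Count = 4

Answer: 4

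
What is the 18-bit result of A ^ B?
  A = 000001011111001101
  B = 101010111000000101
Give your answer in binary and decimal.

Apply ^ to each column (1 where bits differ):
  000001011111001101
^ 101010111000000101
--------------------
  101011100111001000

Answer: 101011100111001000 (178632)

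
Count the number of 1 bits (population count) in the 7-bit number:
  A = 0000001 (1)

0000001
1-bits at positions (from bit 0 = LSB): 0
Count = 1

Answer: 1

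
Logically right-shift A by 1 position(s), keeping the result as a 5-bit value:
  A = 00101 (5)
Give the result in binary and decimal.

Logical shift right by 1: drop the bottom 1 bit(s), prepend 1 zero(s) on the left.
  00101  ->  keep [0010], discard [1], prepend 0
= 00010

Answer: 00010 (2)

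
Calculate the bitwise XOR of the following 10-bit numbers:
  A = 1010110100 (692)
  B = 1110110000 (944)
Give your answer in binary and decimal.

Apply ^ to each column (1 where bits differ):
  1010110100
^ 1110110000
------------
  0100000100

Answer: 0100000100 (260)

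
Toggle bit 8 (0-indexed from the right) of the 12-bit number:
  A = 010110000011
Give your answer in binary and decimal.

Mask = 1 << 8 = 000100000000
Bit 8 of A is 1; XOR with the mask flips it to 0.
  010110000011
^ 000100000000
--------------
  010010000011

Answer: 010010000011 (1155)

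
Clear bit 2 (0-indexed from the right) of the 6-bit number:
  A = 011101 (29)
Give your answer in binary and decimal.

Mask = ~(1 << 2) = 111011
Bit 2 of A is 1, so AND-ing with the mask clears it to 0.
  011101
& 111011
--------
  011001

Answer: 011001 (25)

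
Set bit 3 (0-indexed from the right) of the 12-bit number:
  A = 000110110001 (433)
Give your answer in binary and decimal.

Mask = 1 << 3 = 000000001000
Bit 3 of A is 0, so OR-ing with the mask flips it to 1.
  000110110001
| 000000001000
--------------
  000110111001

Answer: 000110111001 (441)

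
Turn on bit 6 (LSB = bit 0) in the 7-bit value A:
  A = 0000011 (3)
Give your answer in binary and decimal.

Mask = 1 << 6 = 1000000
Bit 6 of A is 0, so OR-ing with the mask flips it to 1.
  0000011
| 1000000
---------
  1000011

Answer: 1000011 (67)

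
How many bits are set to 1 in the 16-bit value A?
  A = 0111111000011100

0111111000011100
1-bits at positions (from bit 0 = LSB): 2, 3, 4, 9, 10, 11, 12, 13, 14
Count = 9

Answer: 9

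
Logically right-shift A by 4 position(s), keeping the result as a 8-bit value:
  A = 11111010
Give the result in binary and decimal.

Logical shift right by 4: drop the bottom 4 bit(s), prepend 4 zero(s) on the left.
  11111010  ->  keep [1111], discard [1010], prepend 0000
= 00001111

Answer: 00001111 (15)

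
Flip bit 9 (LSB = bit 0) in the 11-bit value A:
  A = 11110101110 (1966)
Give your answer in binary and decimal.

Mask = 1 << 9 = 01000000000
Bit 9 of A is 1; XOR with the mask flips it to 0.
  11110101110
^ 01000000000
-------------
  10110101110

Answer: 10110101110 (1454)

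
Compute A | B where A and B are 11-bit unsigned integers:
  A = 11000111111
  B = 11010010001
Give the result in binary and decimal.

Apply | to each column (1 where either bit is 1):
  11000111111
| 11010010001
-------------
  11010111111

Answer: 11010111111 (1727)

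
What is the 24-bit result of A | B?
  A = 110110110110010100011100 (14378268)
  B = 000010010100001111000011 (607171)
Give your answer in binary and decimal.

Apply | to each column (1 where either bit is 1):
  110110110110010100011100
| 000010010100001111000011
--------------------------
  110110110110011111011111

Answer: 110110110110011111011111 (14378975)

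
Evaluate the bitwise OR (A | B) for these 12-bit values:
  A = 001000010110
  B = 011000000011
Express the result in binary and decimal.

Apply | to each column (1 where either bit is 1):
  001000010110
| 011000000011
--------------
  011000010111

Answer: 011000010111 (1559)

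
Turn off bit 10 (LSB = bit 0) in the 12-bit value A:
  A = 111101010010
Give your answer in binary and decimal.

Mask = ~(1 << 10) = 101111111111
Bit 10 of A is 1, so AND-ing with the mask clears it to 0.
  111101010010
& 101111111111
--------------
  101101010010

Answer: 101101010010 (2898)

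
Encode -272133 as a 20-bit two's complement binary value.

1. Binary of +272133:  01000010011100000101
2. Invert bits:     10111101100011111010
3. Add 1:           10111101100011111011

Answer: 10111101100011111011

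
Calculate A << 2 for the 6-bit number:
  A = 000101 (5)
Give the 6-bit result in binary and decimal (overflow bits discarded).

Shift left by 2: drop the top 2 bit(s), append 2 zero(s) on the right.
  000101  ->  discard [00], keep [0101], append 00
= 010100

Answer: 010100 (20)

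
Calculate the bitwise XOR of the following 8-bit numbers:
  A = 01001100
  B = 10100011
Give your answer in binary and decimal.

Apply ^ to each column (1 where bits differ):
  01001100
^ 10100011
----------
  11101111

Answer: 11101111 (239)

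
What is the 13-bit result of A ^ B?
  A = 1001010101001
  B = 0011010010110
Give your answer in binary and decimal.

Apply ^ to each column (1 where bits differ):
  1001010101001
^ 0011010010110
---------------
  1010000111111

Answer: 1010000111111 (5183)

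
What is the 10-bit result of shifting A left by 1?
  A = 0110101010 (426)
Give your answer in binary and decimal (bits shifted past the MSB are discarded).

Shift left by 1: drop the top 1 bit(s), append 1 zero(s) on the right.
  0110101010  ->  discard [0], keep [110101010], append 0
= 1101010100

Answer: 1101010100 (852)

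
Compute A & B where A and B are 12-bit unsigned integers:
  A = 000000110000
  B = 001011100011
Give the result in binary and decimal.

Apply & to each column (1 only where both bits are 1):
  000000110000
& 001011100011
--------------
  000000100000

Answer: 000000100000 (32)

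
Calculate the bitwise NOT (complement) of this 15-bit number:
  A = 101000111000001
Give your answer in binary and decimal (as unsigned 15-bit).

Flip each bit (0->1, 1->0):
  101000111000001
  010111000111110

Answer: 010111000111110 (11838)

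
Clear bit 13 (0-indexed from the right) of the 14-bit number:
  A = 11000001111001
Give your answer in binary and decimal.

Mask = ~(1 << 13) = 01111111111111
Bit 13 of A is 1, so AND-ing with the mask clears it to 0.
  11000001111001
& 01111111111111
----------------
  01000001111001

Answer: 01000001111001 (4217)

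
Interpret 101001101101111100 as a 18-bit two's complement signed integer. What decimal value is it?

MSB is 1, so the value is negative. Find the magnitude:
1. Invert bits:  010110010010000011
2. Add 1:        010110010010000100  = 91268
3. Apply sign:   -91268

Answer: -91268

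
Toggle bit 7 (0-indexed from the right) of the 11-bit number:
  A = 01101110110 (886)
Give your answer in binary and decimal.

Mask = 1 << 7 = 00010000000
Bit 7 of A is 0; XOR with the mask flips it to 1.
  01101110110
^ 00010000000
-------------
  01111110110

Answer: 01111110110 (1014)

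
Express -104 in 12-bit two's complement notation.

1. Binary of +104:  000001101000
2. Invert bits:     111110010111
3. Add 1:           111110011000

Answer: 111110011000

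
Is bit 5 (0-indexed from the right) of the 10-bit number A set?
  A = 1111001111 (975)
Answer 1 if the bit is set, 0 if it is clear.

Bit 5 is the 6th from the right.
  1111001111
      ^
That bit is 0.

Answer: 0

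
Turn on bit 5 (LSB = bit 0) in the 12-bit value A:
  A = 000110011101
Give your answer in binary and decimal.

Mask = 1 << 5 = 000000100000
Bit 5 of A is 0, so OR-ing with the mask flips it to 1.
  000110011101
| 000000100000
--------------
  000110111101

Answer: 000110111101 (445)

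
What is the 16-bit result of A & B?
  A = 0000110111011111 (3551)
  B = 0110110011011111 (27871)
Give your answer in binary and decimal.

Apply & to each column (1 only where both bits are 1):
  0000110111011111
& 0110110011011111
------------------
  0000110011011111

Answer: 0000110011011111 (3295)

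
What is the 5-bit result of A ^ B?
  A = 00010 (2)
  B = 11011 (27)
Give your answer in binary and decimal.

Apply ^ to each column (1 where bits differ):
  00010
^ 11011
-------
  11001

Answer: 11001 (25)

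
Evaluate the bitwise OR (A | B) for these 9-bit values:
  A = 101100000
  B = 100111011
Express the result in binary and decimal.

Apply | to each column (1 where either bit is 1):
  101100000
| 100111011
-----------
  101111011

Answer: 101111011 (379)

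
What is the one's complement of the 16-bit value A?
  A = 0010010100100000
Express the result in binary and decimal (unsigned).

Flip each bit (0->1, 1->0):
  0010010100100000
  1101101011011111

Answer: 1101101011011111 (56031)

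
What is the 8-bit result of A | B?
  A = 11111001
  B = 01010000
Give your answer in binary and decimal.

Apply | to each column (1 where either bit is 1):
  11111001
| 01010000
----------
  11111001

Answer: 11111001 (249)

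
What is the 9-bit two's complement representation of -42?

1. Binary of +42:  000101010
2. Invert bits:     111010101
3. Add 1:           111010110

Answer: 111010110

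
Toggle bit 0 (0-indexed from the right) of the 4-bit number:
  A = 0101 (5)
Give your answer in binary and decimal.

Mask = 1 << 0 = 0001
Bit 0 of A is 1; XOR with the mask flips it to 0.
  0101
^ 0001
------
  0100

Answer: 0100 (4)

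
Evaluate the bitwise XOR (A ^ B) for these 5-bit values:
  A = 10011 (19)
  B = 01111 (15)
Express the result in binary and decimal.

Apply ^ to each column (1 where bits differ):
  10011
^ 01111
-------
  11100

Answer: 11100 (28)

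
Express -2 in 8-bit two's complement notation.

1. Binary of +2:  00000010
2. Invert bits:     11111101
3. Add 1:           11111110

Answer: 11111110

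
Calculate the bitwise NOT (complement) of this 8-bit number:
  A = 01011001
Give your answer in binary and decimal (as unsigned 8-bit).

Flip each bit (0->1, 1->0):
  01011001
  10100110

Answer: 10100110 (166)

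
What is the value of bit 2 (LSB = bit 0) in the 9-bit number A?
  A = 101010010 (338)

Bit 2 is the 3rd from the right.
  101010010
        ^
That bit is 0.

Answer: 0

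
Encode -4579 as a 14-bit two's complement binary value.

1. Binary of +4579:  01000111100011
2. Invert bits:     10111000011100
3. Add 1:           10111000011101

Answer: 10111000011101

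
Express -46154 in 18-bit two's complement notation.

1. Binary of +46154:  001011010001001010
2. Invert bits:     110100101110110101
3. Add 1:           110100101110110110

Answer: 110100101110110110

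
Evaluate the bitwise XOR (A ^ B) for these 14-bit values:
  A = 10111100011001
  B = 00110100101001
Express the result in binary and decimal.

Apply ^ to each column (1 where bits differ):
  10111100011001
^ 00110100101001
----------------
  10001000110000

Answer: 10001000110000 (8752)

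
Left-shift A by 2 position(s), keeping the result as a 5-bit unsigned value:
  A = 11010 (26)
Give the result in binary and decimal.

Shift left by 2: drop the top 2 bit(s), append 2 zero(s) on the right.
  11010  ->  discard [11], keep [010], append 00
= 01000

Answer: 01000 (8)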